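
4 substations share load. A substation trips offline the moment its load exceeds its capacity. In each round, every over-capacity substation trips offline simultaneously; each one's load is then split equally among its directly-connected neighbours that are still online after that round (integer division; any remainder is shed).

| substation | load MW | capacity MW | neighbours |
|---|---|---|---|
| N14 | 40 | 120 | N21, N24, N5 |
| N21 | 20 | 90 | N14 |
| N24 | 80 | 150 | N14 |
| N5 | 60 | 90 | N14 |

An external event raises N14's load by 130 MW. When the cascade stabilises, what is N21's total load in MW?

76

Round 1 — N14 at 170 > 120. N14 trips offline.
  N14 sheds 170 MW to N21, N24, N5: 56 each (2 lost).
    N21: 20+56 = 76 ≤ 90
    N24: 80+56 = 136 ≤ 150
    N5: 60+56 = 116 > 90
Round 2 — N5 trips offline.
  N5 sheds 116 MW: no online neighbours, lost.
No further trips.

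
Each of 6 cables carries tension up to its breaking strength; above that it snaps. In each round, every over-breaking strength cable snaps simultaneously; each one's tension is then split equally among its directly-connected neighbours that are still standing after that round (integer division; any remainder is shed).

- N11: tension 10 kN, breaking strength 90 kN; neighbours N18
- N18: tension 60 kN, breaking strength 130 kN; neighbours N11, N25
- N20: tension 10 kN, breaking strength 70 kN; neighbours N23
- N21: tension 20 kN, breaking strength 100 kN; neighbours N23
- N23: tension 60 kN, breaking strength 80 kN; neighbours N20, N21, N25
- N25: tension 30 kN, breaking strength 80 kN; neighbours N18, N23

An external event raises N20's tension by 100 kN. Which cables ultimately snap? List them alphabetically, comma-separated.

Round 1 — N20 at 110 > 70. N20 snaps.
  N20 sheds 110 kN to N23: 110 each.
    N23: 60+110 = 170 > 80
Round 2 — N23 snaps.
  N23 sheds 170 kN to N21, N25: 85 each.
    N21: 20+85 = 105 > 100
    N25: 30+85 = 115 > 80
Round 3 — N21, N25 snap.
  N21 sheds 105 kN: no online neighbours, lost.
  N25 sheds 115 kN to N18: 115 each.
    N18: 60+115 = 175 > 130
Round 4 — N18 snaps.
  N18 sheds 175 kN to N11: 175 each.
    N11: 10+175 = 185 > 90
Round 5 — N11 snaps.
  N11 sheds 185 kN: no online neighbours, lost.
No further breaks.

N11, N18, N20, N21, N23, N25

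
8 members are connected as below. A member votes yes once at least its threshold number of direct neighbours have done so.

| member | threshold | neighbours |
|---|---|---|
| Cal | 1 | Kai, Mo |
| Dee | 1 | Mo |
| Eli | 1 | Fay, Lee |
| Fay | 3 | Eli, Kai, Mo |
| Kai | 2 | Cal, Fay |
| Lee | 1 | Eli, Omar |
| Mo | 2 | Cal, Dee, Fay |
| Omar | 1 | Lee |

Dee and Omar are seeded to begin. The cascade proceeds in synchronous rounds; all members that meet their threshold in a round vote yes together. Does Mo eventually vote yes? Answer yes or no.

Round 1 — Dee, Omar vote yes (initial).
Round 2 — checking thresholds:
  Lee: 1 of 2 neighbours ≥ 1, votes yes.
  Mo: 1 of 3 neighbours < 2, below threshold.
Round 3 — checking thresholds:
  Eli: 1 of 2 neighbours ≥ 1, votes yes.
  Mo: 1 of 3 neighbours < 2, below threshold.
Round 4 — no new yes votes; cascade stops.

no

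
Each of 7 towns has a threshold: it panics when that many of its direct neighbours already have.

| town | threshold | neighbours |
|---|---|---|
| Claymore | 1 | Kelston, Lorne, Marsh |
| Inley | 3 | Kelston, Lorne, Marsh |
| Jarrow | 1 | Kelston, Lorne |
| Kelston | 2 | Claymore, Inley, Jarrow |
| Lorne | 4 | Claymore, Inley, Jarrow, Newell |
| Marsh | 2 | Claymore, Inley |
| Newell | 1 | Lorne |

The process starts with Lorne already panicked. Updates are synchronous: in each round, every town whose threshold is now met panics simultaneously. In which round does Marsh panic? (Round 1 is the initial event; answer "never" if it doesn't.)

Round 1 — Lorne panics (initial).
Round 2 — checking thresholds:
  Claymore: 1 of 3 neighbours ≥ 1, panics.
  Inley: 1 of 3 neighbours < 3, below threshold.
  Jarrow: 1 of 2 neighbours ≥ 1, panics.
  Newell: 1 of 1 neighbours ≥ 1, panics.
Round 3 — checking thresholds:
  Inley: 1 of 3 neighbours < 3, below threshold.
  Kelston: 2 of 3 neighbours ≥ 2, panics.
  Marsh: 1 of 2 neighbours < 2, below threshold.
Round 4 — no new panics; cascade stops.

never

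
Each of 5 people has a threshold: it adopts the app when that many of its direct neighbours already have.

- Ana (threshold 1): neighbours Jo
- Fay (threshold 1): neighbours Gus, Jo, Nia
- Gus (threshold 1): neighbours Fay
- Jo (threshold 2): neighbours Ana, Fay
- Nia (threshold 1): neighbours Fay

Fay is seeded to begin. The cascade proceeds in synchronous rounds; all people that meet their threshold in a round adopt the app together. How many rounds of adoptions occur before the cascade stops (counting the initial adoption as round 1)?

Round 1 — Fay adopts the app (initial).
Round 2 — checking thresholds:
  Gus: 1 of 1 neighbours ≥ 1, adopts the app.
  Jo: 1 of 2 neighbours < 2, holds.
  Nia: 1 of 1 neighbours ≥ 1, adopts the app.
Round 3 — no new adoptions; cascade stops.

2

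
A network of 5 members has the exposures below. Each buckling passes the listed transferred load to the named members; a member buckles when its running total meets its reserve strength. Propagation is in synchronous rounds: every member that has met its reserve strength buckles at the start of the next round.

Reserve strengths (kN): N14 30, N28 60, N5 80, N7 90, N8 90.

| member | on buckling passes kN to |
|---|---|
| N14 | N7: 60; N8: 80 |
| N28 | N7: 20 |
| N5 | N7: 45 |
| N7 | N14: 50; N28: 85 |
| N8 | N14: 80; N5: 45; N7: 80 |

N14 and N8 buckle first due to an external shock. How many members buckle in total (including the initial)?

4

Round 1 — N14, N8 buckle (initial).
  N5: +45 → 45 < 80
  N7: +60+80 → 140 ≥ 90
Round 2 — N7 buckles.
  N28: +85 → 85 ≥ 60
Round 3 — N28 buckles.
No further bucklings.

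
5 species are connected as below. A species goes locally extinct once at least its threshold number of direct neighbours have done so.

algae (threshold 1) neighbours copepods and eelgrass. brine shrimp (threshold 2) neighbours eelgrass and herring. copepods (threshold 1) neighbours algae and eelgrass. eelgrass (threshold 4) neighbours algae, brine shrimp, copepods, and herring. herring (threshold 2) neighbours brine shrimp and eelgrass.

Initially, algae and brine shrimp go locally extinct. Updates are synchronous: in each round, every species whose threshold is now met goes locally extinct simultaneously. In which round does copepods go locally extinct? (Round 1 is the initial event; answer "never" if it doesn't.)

Round 1 — algae, brine shrimp go locally extinct (initial).
Round 2 — checking thresholds:
  copepods: 1 of 2 neighbours ≥ 1, goes locally extinct.
  eelgrass: 2 of 4 neighbours < 4, below threshold.
  herring: 1 of 2 neighbours < 2, below threshold.
Round 3 — no new extinctions; cascade stops.

2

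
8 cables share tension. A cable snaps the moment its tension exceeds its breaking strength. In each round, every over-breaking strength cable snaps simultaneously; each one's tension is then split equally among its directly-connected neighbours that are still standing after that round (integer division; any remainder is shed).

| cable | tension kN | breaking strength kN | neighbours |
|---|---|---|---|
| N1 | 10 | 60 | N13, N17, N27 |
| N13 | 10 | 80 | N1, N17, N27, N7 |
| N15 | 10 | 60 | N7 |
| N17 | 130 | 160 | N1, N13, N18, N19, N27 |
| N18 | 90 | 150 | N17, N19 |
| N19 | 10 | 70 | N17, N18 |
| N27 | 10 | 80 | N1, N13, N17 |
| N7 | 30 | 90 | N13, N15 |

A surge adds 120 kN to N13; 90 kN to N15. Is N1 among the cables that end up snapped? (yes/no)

yes

Round 1 — N13 at 130 > 80; N15 at 100 > 60. N13, N15 snap.
  N13 sheds 130 kN to N1, N17, N27, N7: 32 each (2 lost).
    N1: 10+32 = 42 ≤ 60
    N17: 130+32 = 162 > 160
    N27: 10+32 = 42 ≤ 80
    N7: 30+32 = 62 ≤ 90
  N15 sheds 100 kN to N7: 100 each.
    N7: 62+100 = 162 > 90
Round 2 — N17, N7 snap.
  N17 sheds 162 kN to N1, N18, N19, N27: 40 each (2 lost).
    N1: 42+40 = 82 > 60
    N18: 90+40 = 130 ≤ 150
    N19: 10+40 = 50 ≤ 70
    N27: 42+40 = 82 > 80
  N7 sheds 162 kN: no online neighbours, lost.
Round 3 — N1, N27 snap.
  N1 sheds 82 kN: no online neighbours, lost.
  N27 sheds 82 kN: no online neighbours, lost.
No further breaks.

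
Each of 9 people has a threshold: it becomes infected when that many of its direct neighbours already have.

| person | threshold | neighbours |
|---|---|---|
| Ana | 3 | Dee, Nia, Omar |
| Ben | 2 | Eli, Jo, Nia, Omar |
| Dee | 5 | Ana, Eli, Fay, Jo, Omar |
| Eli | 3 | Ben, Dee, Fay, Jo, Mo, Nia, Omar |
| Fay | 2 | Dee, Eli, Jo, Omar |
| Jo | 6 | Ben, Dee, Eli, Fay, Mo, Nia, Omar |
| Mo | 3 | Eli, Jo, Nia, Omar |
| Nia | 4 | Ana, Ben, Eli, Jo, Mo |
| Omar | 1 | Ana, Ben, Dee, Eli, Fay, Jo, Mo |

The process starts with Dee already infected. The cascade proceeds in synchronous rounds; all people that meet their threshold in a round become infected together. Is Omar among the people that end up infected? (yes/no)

yes

Round 1 — Dee becomes infected (initial).
Round 2 — checking thresholds:
  Ana: 1 of 3 neighbours < 3, below threshold.
  Eli: 1 of 7 neighbours < 3, below threshold.
  Fay: 1 of 4 neighbours < 2, below threshold.
  Jo: 1 of 7 neighbours < 6, below threshold.
  Omar: 1 of 7 neighbours ≥ 1, becomes infected.
Round 3 — checking thresholds:
  Ana: 2 of 3 neighbours < 3, below threshold.
  Ben: 1 of 4 neighbours < 2, below threshold.
  Eli: 2 of 7 neighbours < 3, below threshold.
  Fay: 2 of 4 neighbours ≥ 2, becomes infected.
  Jo: 2 of 7 neighbours < 6, below threshold.
  Mo: 1 of 4 neighbours < 3, below threshold.
Round 4 — checking thresholds:
  Ana: 2 of 3 neighbours < 3, below threshold.
  Ben: 1 of 4 neighbours < 2, below threshold.
  Eli: 3 of 7 neighbours ≥ 3, becomes infected.
  Jo: 3 of 7 neighbours < 6, below threshold.
  Mo: 1 of 4 neighbours < 3, below threshold.
Round 5 — checking thresholds:
  Ana: 2 of 3 neighbours < 3, below threshold.
  Ben: 2 of 4 neighbours ≥ 2, becomes infected.
  Jo: 4 of 7 neighbours < 6, below threshold.
  Mo: 2 of 4 neighbours < 3, below threshold.
  Nia: 1 of 5 neighbours < 4, below threshold.
Round 6 — no new infections; cascade stops.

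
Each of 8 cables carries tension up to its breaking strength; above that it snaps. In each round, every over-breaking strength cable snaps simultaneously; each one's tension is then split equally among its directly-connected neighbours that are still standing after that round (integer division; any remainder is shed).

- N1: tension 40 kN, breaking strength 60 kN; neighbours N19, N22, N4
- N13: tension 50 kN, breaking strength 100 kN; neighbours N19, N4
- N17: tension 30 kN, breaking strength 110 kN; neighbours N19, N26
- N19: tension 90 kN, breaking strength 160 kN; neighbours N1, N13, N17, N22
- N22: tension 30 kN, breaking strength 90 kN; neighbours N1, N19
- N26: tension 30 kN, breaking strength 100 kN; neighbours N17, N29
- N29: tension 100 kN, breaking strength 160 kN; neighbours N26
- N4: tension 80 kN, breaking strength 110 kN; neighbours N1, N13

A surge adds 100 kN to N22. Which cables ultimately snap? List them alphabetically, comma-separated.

Round 1 — N22 at 130 > 90. N22 snaps.
  N22 sheds 130 kN to N1, N19: 65 each.
    N1: 40+65 = 105 > 60
    N19: 90+65 = 155 ≤ 160
Round 2 — N1 snaps.
  N1 sheds 105 kN to N19, N4: 52 each (1 lost).
    N19: 155+52 = 207 > 160
    N4: 80+52 = 132 > 110
Round 3 — N19, N4 snap.
  N19 sheds 207 kN to N13, N17: 103 each (1 lost).
    N13: 50+103 = 153 > 100
    N17: 30+103 = 133 > 110
  N4 sheds 132 kN to N13: 132 each.
    N13: 153+132 = 285 > 100
Round 4 — N13, N17 snap.
  N13 sheds 285 kN: no online neighbours, lost.
  N17 sheds 133 kN to N26: 133 each.
    N26: 30+133 = 163 > 100
Round 5 — N26 snaps.
  N26 sheds 163 kN to N29: 163 each.
    N29: 100+163 = 263 > 160
Round 6 — N29 snaps.
  N29 sheds 263 kN: no online neighbours, lost.
No further breaks.

N1, N13, N17, N19, N22, N26, N29, N4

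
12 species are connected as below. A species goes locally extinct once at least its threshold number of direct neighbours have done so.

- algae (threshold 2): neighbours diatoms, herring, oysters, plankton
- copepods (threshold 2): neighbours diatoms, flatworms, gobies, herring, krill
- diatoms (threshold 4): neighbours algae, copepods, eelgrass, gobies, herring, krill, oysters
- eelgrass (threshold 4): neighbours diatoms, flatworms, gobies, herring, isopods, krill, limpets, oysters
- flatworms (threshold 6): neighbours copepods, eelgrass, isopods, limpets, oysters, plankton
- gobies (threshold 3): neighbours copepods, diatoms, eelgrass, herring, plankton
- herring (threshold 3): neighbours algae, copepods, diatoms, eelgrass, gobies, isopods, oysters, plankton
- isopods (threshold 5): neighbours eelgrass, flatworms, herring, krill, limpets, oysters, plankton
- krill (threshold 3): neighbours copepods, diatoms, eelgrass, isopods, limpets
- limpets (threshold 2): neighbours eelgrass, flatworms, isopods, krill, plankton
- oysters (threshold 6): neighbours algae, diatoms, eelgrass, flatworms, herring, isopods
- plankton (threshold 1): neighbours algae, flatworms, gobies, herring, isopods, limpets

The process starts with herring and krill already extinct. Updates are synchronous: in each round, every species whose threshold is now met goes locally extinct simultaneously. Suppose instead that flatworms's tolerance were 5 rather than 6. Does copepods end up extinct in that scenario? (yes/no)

With flatworms's tolerance at 5:
Round 1 — herring, krill go locally extinct (initial).
Round 2 — checking thresholds:
  algae: 1 of 4 neighbours < 2, below threshold.
  copepods: 2 of 5 neighbours ≥ 2, goes locally extinct.
  diatoms: 2 of 7 neighbours < 4, below threshold.
  eelgrass: 2 of 8 neighbours < 4, below threshold.
  gobies: 1 of 5 neighbours < 3, below threshold.
  isopods: 2 of 7 neighbours < 5, below threshold.
  limpets: 1 of 5 neighbours < 2, below threshold.
  oysters: 1 of 6 neighbours < 6, below threshold.
  plankton: 1 of 6 neighbours ≥ 1, goes locally extinct.
Round 3 — checking thresholds:
  algae: 2 of 4 neighbours ≥ 2, goes locally extinct.
  diatoms: 3 of 7 neighbours < 4, below threshold.
  eelgrass: 2 of 8 neighbours < 4, below threshold.
  flatworms: 2 of 6 neighbours < 5, below threshold.
  gobies: 3 of 5 neighbours ≥ 3, goes locally extinct.
  isopods: 3 of 7 neighbours < 5, below threshold.
  limpets: 2 of 5 neighbours ≥ 2, goes locally extinct.
  oysters: 1 of 6 neighbours < 6, below threshold.
Round 4 — checking thresholds:
  diatoms: 5 of 7 neighbours ≥ 4, goes locally extinct.
  eelgrass: 4 of 8 neighbours ≥ 4, goes locally extinct.
  flatworms: 3 of 6 neighbours < 5, below threshold.
  isopods: 4 of 7 neighbours < 5, below threshold.
  oysters: 2 of 6 neighbours < 6, below threshold.
Round 5 — checking thresholds:
  flatworms: 4 of 6 neighbours < 5, below threshold.
  isopods: 5 of 7 neighbours ≥ 5, goes locally extinct.
  oysters: 4 of 6 neighbours < 6, below threshold.
Round 6 — checking thresholds:
  flatworms: 5 of 6 neighbours ≥ 5, goes locally extinct.
  oysters: 5 of 6 neighbours < 6, below threshold.
Round 7 — checking thresholds:
  oysters: 6 of 6 neighbours ≥ 6, goes locally extinct.
Round 8 — no new extinctions; cascade stops.

yes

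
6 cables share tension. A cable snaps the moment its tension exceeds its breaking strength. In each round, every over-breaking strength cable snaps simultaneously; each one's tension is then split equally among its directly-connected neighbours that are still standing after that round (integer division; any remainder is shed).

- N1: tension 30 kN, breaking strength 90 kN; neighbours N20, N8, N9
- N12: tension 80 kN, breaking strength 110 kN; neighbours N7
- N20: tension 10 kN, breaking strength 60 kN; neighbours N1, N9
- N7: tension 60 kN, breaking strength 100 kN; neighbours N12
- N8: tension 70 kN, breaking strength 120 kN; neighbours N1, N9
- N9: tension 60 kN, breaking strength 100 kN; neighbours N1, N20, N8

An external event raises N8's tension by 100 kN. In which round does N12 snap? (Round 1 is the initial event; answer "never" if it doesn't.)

Round 1 — N8 at 170 > 120. N8 snaps.
  N8 sheds 170 kN to N1, N9: 85 each.
    N1: 30+85 = 115 > 90
    N9: 60+85 = 145 > 100
Round 2 — N1, N9 snap.
  N1 sheds 115 kN to N20: 115 each.
    N20: 10+115 = 125 > 60
  N9 sheds 145 kN to N20: 145 each.
    N20: 125+145 = 270 > 60
Round 3 — N20 snaps.
  N20 sheds 270 kN: no online neighbours, lost.
No further breaks.

never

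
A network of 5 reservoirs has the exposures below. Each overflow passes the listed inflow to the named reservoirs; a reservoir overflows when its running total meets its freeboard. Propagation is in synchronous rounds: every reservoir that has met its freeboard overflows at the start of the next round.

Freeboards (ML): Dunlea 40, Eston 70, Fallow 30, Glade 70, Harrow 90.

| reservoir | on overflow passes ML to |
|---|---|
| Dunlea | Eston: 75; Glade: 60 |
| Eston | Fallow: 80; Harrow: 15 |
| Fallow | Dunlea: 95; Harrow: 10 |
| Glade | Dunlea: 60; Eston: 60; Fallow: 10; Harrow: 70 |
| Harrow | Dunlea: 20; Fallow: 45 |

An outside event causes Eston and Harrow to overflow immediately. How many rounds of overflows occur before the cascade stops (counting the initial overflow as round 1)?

Round 1 — Eston, Harrow overflow (initial).
  Dunlea: +20 → 20 < 40
  Fallow: +80+45 → 125 ≥ 30
Round 2 — Fallow overflows.
  Dunlea: +95 → 115 ≥ 40
Round 3 — Dunlea overflows.
  Glade: +60 → 60 < 70
No further overflows.

3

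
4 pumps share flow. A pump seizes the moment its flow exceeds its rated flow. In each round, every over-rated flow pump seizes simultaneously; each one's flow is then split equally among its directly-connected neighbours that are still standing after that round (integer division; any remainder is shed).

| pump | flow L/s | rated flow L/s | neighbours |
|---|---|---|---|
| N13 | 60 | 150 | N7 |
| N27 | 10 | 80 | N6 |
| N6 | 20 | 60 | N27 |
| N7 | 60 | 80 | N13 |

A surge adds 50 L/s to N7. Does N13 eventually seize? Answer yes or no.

Round 1 — N7 at 110 > 80. N7 seizes.
  N7 sheds 110 L/s to N13: 110 each.
    N13: 60+110 = 170 > 150
Round 2 — N13 seizes.
  N13 sheds 170 L/s: no online neighbours, lost.
No further seizures.

yes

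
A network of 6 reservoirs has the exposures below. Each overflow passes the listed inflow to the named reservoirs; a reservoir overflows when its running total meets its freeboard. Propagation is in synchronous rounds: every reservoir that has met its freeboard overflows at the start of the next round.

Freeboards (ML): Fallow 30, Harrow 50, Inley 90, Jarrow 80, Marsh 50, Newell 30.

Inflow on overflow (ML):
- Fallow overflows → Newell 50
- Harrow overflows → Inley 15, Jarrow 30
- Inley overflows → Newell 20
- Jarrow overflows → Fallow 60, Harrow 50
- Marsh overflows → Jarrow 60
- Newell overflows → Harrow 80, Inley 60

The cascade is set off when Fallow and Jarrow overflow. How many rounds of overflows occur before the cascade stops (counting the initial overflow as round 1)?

2

Round 1 — Fallow, Jarrow overflow (initial).
  Harrow: +50 → 50 ≥ 50
  Newell: +50 → 50 ≥ 30
Round 2 — Harrow, Newell overflow.
  Inley: +15+60 → 75 < 90
No further overflows.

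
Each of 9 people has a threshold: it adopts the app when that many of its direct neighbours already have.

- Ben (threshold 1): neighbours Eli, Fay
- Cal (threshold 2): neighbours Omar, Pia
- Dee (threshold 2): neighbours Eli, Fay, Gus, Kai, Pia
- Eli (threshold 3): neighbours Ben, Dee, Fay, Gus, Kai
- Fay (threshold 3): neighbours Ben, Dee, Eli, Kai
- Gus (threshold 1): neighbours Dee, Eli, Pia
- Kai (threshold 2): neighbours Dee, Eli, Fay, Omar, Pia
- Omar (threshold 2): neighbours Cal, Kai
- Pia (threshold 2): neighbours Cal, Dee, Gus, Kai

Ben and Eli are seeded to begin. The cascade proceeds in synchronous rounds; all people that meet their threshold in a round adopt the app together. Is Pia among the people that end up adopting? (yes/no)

Round 1 — Ben, Eli adopt the app (initial).
Round 2 — checking thresholds:
  Dee: 1 of 5 neighbours < 2, not yet.
  Fay: 2 of 4 neighbours < 3, not yet.
  Gus: 1 of 3 neighbours ≥ 1, adopts the app.
  Kai: 1 of 5 neighbours < 2, not yet.
Round 3 — checking thresholds:
  Dee: 2 of 5 neighbours ≥ 2, adopts the app.
  Fay: 2 of 4 neighbours < 3, not yet.
  Kai: 1 of 5 neighbours < 2, not yet.
  Pia: 1 of 4 neighbours < 2, not yet.
Round 4 — checking thresholds:
  Fay: 3 of 4 neighbours ≥ 3, adopts the app.
  Kai: 2 of 5 neighbours ≥ 2, adopts the app.
  Pia: 2 of 4 neighbours ≥ 2, adopts the app.
Round 5 — no new adoptions; cascade stops.

yes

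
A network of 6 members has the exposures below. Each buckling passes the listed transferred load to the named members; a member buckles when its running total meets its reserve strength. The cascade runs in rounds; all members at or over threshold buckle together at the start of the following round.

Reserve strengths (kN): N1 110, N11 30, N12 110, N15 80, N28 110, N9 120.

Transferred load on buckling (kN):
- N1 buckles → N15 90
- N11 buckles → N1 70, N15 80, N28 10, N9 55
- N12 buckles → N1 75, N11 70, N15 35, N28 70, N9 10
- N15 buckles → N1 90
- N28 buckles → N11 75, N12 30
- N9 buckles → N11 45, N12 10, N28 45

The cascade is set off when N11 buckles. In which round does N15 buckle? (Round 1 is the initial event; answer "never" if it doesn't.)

Round 1 — N11 buckles (initial).
  N1: +70 → 70 < 110
  N15: +80 → 80 ≥ 80
  N28: +10 → 10 < 110
  N9: +55 → 55 < 120
Round 2 — N15 buckles.
  N1: +90 → 160 ≥ 110
Round 3 — N1 buckles.
No further bucklings.

2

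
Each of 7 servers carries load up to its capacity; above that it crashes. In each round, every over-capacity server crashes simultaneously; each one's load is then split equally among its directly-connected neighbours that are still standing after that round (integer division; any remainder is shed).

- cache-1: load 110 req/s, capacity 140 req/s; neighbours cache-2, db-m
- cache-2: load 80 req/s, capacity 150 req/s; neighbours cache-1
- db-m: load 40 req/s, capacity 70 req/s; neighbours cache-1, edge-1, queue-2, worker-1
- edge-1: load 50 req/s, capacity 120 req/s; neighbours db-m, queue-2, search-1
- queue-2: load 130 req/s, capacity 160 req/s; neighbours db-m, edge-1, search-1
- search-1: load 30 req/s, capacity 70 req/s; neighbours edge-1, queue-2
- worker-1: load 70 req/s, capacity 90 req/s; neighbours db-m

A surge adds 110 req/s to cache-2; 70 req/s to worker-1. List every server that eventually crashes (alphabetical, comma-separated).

Round 1 — cache-2 at 190 > 150; worker-1 at 140 > 90. cache-2, worker-1 crash.
  cache-2 sheds 190 req/s to cache-1: 190 each.
    cache-1: 110+190 = 300 > 140
  worker-1 sheds 140 req/s to db-m: 140 each.
    db-m: 40+140 = 180 > 70
Round 2 — cache-1, db-m crash.
  cache-1 sheds 300 req/s: no online neighbours, lost.
  db-m sheds 180 req/s to edge-1, queue-2: 90 each.
    edge-1: 50+90 = 140 > 120
    queue-2: 130+90 = 220 > 160
Round 3 — edge-1, queue-2 crash.
  edge-1 sheds 140 req/s to search-1: 140 each.
    search-1: 30+140 = 170 > 70
  queue-2 sheds 220 req/s to search-1: 220 each.
    search-1: 170+220 = 390 > 70
Round 4 — search-1 crashes.
  search-1 sheds 390 req/s: no online neighbours, lost.
No further crashes.

cache-1, cache-2, db-m, edge-1, queue-2, search-1, worker-1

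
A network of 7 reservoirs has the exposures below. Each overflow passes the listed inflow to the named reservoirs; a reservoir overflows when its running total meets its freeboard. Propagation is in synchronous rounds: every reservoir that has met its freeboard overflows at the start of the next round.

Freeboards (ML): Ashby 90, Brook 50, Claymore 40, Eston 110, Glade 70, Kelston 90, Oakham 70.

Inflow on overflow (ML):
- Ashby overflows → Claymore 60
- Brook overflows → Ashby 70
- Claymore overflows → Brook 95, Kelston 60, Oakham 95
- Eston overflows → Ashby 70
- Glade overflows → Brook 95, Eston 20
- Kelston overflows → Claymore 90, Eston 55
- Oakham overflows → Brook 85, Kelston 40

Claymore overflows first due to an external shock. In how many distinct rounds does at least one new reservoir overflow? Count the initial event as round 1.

Round 1 — Claymore overflows (initial).
  Brook: +95 → 95 ≥ 50
  Kelston: +60 → 60 < 90
  Oakham: +95 → 95 ≥ 70
Round 2 — Brook, Oakham overflow.
  Ashby: +70 → 70 < 90
  Kelston: +40 → 100 ≥ 90
Round 3 — Kelston overflows.
  Eston: +55 → 55 < 110
No further overflows.

3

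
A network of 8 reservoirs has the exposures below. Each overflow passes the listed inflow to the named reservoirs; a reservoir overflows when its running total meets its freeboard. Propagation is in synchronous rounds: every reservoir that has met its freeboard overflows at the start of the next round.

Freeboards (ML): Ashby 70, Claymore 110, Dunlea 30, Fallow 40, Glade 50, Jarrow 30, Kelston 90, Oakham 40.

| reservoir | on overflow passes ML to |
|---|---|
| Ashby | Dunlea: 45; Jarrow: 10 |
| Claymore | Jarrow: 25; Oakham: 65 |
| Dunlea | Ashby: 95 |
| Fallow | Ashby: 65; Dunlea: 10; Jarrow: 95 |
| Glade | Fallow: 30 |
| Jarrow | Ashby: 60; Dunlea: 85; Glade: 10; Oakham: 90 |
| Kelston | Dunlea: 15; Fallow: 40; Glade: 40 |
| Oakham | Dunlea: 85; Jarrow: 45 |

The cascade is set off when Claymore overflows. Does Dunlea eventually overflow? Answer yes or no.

yes

Round 1 — Claymore overflows (initial).
  Jarrow: +25 → 25 < 30
  Oakham: +65 → 65 ≥ 40
Round 2 — Oakham overflows.
  Dunlea: +85 → 85 ≥ 30
  Jarrow: +45 → 70 ≥ 30
Round 3 — Dunlea, Jarrow overflow.
  Ashby: +95+60 → 155 ≥ 70
  Glade: +10 → 10 < 50
Round 4 — Ashby overflows.
No further overflows.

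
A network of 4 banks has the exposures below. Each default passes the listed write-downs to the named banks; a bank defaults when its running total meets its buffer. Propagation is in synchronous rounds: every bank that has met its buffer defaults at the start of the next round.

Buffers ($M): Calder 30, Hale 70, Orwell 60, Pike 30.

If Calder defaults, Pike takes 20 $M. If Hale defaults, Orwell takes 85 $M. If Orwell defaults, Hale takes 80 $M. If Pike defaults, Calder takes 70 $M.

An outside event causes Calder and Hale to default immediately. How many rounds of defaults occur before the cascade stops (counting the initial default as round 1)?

2

Round 1 — Calder, Hale default (initial).
  Orwell: +85 → 85 ≥ 60
  Pike: +20 → 20 < 30
Round 2 — Orwell defaults.
No further defaults.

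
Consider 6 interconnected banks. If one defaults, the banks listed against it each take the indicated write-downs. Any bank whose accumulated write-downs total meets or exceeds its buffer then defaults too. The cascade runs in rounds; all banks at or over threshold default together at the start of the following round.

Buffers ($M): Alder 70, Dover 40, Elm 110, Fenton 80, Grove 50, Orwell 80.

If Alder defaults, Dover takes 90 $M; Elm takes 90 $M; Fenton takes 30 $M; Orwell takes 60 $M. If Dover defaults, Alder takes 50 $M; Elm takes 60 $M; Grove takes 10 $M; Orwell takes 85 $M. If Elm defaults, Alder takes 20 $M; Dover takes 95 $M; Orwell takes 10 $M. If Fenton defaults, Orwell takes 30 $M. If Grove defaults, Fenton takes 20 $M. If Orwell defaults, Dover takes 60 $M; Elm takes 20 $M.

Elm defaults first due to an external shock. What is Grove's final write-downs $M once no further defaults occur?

Round 1 — Elm defaults (initial).
  Alder: +20 → 20 < 70
  Dover: +95 → 95 ≥ 40
  Orwell: +10 → 10 < 80
Round 2 — Dover defaults.
  Alder: +50 → 70 ≥ 70
  Grove: +10 → 10 < 50
  Orwell: +85 → 95 ≥ 80
Round 3 — Alder, Orwell default.
  Fenton: +30 → 30 < 80
No further defaults.

10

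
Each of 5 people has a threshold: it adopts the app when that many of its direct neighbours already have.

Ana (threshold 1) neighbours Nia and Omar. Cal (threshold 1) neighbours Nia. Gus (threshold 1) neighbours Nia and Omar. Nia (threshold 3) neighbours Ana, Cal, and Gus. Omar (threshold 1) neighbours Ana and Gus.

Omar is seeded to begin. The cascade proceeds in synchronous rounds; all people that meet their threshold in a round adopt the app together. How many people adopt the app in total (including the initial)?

3

Round 1 — Omar adopts the app (initial).
Round 2 — checking thresholds:
  Ana: 1 of 2 neighbours ≥ 1, adopts the app.
  Gus: 1 of 2 neighbours ≥ 1, adopts the app.
Round 3 — no new adoptions; cascade stops.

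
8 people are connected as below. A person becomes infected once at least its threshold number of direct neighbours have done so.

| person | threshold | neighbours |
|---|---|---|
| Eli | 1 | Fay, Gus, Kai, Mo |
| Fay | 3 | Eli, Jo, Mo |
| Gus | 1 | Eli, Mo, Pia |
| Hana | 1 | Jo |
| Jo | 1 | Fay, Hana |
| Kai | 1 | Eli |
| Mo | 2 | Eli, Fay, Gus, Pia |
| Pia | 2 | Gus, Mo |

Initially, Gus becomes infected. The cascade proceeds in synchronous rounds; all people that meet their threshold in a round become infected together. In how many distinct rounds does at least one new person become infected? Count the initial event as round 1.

Round 1 — Gus becomes infected (initial).
Round 2 — checking thresholds:
  Eli: 1 of 4 neighbours ≥ 1, becomes infected.
  Mo: 1 of 4 neighbours < 2, below threshold.
  Pia: 1 of 2 neighbours < 2, below threshold.
Round 3 — checking thresholds:
  Fay: 1 of 3 neighbours < 3, below threshold.
  Kai: 1 of 1 neighbours ≥ 1, becomes infected.
  Mo: 2 of 4 neighbours ≥ 2, becomes infected.
  Pia: 1 of 2 neighbours < 2, below threshold.
Round 4 — checking thresholds:
  Fay: 2 of 3 neighbours < 3, below threshold.
  Pia: 2 of 2 neighbours ≥ 2, becomes infected.
Round 5 — no new infections; cascade stops.

4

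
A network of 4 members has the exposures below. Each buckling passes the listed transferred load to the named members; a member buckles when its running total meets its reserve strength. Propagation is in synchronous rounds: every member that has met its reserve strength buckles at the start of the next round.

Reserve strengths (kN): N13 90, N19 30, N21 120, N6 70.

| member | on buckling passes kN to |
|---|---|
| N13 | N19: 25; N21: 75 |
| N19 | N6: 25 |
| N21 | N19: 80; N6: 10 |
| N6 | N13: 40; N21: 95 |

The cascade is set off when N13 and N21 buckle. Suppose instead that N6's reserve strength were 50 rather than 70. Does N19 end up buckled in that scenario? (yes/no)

With N6's reserve strength at 50:
Round 1 — N13, N21 buckle (initial).
  N19: +25+80 → 105 ≥ 30
  N6: +10 → 10 < 50
Round 2 — N19 buckles.
  N6: +25 → 35 < 50
No further bucklings.

yes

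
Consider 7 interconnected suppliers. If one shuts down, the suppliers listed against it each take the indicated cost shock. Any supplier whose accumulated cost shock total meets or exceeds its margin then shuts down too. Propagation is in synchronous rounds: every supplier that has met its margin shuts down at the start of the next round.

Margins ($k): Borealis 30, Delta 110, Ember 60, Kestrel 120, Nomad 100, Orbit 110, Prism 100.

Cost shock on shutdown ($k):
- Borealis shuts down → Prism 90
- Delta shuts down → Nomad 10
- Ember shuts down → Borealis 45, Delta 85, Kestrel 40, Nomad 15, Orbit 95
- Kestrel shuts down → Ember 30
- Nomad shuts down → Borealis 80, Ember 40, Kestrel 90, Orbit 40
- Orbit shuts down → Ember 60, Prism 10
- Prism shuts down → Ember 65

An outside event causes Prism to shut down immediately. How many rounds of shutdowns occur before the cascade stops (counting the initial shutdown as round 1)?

Round 1 — Prism shuts down (initial).
  Ember: +65 → 65 ≥ 60
Round 2 — Ember shuts down.
  Borealis: +45 → 45 ≥ 30
  Delta: +85 → 85 < 110
  Kestrel: +40 → 40 < 120
  Nomad: +15 → 15 < 100
  Orbit: +95 → 95 < 110
Round 3 — Borealis shuts down.
No further shutdowns.

3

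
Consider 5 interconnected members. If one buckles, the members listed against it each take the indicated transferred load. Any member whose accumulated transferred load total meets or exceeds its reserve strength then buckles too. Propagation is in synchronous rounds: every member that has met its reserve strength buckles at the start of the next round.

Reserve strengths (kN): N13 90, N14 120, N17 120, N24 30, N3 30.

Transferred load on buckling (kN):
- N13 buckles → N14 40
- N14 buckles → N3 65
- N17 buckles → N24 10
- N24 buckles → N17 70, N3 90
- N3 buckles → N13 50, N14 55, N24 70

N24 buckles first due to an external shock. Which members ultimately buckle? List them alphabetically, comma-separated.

Round 1 — N24 buckles (initial).
  N17: +70 → 70 < 120
  N3: +90 → 90 ≥ 30
Round 2 — N3 buckles.
  N13: +50 → 50 < 90
  N14: +55 → 55 < 120
No further bucklings.

N24, N3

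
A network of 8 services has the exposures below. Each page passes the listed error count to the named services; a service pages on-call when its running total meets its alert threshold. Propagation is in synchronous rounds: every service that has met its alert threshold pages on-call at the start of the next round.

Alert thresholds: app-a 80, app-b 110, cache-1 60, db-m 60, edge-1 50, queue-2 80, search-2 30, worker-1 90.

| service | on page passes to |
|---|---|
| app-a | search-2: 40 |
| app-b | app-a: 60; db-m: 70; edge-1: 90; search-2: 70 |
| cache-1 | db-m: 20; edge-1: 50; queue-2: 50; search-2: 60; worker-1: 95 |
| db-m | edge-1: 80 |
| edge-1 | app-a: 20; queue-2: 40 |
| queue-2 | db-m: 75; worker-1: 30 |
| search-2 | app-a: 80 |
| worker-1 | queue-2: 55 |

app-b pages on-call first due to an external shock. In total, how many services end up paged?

Round 1 — app-b pages on-call (initial).
  app-a: +60 → 60 < 80
  db-m: +70 → 70 ≥ 60
  edge-1: +90 → 90 ≥ 50
  search-2: +70 → 70 ≥ 30
Round 2 — db-m, edge-1, search-2 page on-call.
  app-a: +20+80 → 160 ≥ 80
  queue-2: +40 → 40 < 80
Round 3 — app-a pages on-call.
No further pages.

5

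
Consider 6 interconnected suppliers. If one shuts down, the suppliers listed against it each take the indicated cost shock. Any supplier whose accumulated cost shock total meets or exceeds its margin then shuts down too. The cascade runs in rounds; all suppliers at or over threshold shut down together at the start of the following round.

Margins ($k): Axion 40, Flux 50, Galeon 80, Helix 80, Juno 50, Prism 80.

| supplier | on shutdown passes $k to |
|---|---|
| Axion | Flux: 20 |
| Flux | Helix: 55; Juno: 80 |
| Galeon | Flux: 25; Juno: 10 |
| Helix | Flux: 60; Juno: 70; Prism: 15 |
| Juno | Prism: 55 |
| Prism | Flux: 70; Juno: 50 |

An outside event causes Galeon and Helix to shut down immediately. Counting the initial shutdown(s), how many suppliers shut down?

4

Round 1 — Galeon, Helix shut down (initial).
  Flux: +25+60 → 85 ≥ 50
  Juno: +10+70 → 80 ≥ 50
  Prism: +15 → 15 < 80
Round 2 — Flux, Juno shut down.
  Prism: +55 → 70 < 80
No further shutdowns.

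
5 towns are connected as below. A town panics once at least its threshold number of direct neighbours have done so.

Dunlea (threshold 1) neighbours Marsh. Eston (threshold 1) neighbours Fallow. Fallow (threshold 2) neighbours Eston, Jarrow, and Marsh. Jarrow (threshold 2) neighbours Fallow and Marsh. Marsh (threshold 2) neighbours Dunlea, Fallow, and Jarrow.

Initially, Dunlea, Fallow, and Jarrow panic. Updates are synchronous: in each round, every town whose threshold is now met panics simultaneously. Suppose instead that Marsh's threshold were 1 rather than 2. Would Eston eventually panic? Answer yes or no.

With Marsh's threshold at 1:
Round 1 — Dunlea, Fallow, Jarrow panic (initial).
Round 2 — checking thresholds:
  Eston: 1 of 1 neighbours ≥ 1, panics.
  Marsh: 3 of 3 neighbours ≥ 1, panics.
Round 3 — no new panics; cascade stops.

yes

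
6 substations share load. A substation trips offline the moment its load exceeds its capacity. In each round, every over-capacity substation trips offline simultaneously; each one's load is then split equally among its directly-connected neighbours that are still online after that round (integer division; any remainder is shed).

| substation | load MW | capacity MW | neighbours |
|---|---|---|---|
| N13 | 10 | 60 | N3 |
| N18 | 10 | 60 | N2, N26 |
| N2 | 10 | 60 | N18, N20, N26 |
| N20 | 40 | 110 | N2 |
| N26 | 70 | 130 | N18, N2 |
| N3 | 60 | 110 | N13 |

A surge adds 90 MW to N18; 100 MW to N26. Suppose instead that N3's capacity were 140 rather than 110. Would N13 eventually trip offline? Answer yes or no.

With N3's capacity at 140:
Round 1 — N18 at 100 > 60; N26 at 170 > 130. N18, N26 trip offline.
  N18 sheds 100 MW to N2: 100 each.
    N2: 10+100 = 110 > 60
  N26 sheds 170 MW to N2: 170 each.
    N2: 110+170 = 280 > 60
Round 2 — N2 trips offline.
  N2 sheds 280 MW to N20: 280 each.
    N20: 40+280 = 320 > 110
Round 3 — N20 trips offline.
  N20 sheds 320 MW: no online neighbours, lost.
No further trips.

no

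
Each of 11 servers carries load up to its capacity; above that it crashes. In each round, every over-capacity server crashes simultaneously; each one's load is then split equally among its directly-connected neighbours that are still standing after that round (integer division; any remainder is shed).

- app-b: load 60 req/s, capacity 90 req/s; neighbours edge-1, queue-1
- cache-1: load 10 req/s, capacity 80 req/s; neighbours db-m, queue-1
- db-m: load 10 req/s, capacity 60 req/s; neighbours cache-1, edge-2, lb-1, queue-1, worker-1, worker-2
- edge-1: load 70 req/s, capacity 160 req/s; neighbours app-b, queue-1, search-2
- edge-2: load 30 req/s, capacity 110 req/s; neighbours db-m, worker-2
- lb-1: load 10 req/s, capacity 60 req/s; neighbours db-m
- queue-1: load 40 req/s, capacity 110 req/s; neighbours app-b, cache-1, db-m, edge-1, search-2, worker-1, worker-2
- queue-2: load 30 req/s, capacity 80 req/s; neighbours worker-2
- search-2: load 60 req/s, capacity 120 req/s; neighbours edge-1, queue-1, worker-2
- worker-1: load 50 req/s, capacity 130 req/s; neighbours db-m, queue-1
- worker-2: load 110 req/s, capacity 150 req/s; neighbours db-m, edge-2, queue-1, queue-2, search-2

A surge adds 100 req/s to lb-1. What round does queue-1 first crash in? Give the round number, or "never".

Round 1 — lb-1 at 110 > 60. lb-1 crashes.
  lb-1 sheds 110 req/s to db-m: 110 each.
    db-m: 10+110 = 120 > 60
Round 2 — db-m crashes.
  db-m sheds 120 req/s to cache-1, edge-2, queue-1, worker-1, worker-2: 24 each.
    cache-1: 10+24 = 34 ≤ 80
    edge-2: 30+24 = 54 ≤ 110
    queue-1: 40+24 = 64 ≤ 110
    worker-1: 50+24 = 74 ≤ 130
    worker-2: 110+24 = 134 ≤ 150
No further crashes.

never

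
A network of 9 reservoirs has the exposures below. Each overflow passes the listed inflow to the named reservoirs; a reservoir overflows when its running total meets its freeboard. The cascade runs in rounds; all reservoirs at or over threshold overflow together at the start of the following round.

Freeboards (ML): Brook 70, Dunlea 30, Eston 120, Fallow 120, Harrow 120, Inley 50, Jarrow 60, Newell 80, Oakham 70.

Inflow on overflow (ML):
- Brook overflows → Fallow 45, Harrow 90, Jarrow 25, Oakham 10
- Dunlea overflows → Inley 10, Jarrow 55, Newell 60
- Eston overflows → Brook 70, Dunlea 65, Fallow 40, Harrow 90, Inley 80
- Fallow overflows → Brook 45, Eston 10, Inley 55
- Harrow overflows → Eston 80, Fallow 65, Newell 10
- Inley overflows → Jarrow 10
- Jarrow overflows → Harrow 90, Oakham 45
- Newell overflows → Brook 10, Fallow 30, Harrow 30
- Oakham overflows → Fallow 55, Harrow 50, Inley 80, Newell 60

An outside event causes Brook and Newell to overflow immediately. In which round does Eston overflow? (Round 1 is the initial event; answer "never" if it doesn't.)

Round 1 — Brook, Newell overflow (initial).
  Fallow: +45+30 → 75 < 120
  Harrow: +90+30 → 120 ≥ 120
  Jarrow: +25 → 25 < 60
  Oakham: +10 → 10 < 70
Round 2 — Harrow overflows.
  Eston: +80 → 80 < 120
  Fallow: +65 → 140 ≥ 120
Round 3 — Fallow overflows.
  Eston: +10 → 90 < 120
  Inley: +55 → 55 ≥ 50
Round 4 — Inley overflows.
  Jarrow: +10 → 35 < 60
No further overflows.

never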